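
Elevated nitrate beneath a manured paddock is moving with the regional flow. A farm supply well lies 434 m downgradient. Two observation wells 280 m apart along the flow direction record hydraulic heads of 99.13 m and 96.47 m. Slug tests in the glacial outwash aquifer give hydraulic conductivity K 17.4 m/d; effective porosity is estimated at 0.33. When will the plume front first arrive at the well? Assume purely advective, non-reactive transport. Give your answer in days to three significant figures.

Hydraulic gradient i = (99.13 − 96.47) / 280 = 2.66 / 280 = 0.009500
Darcy flux q = K·i = 17.4 × 0.009500 = 0.1653 m/d
v_s = q/n_e = 0.1653/0.33 = 0.5009 m/d
t = L / v = 434 / 0.5009 = 866.4 d

866 days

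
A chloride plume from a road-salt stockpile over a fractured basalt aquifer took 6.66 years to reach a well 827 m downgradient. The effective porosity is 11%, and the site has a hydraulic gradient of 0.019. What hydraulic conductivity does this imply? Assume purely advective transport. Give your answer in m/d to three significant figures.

1.97 m/d

t = 6.66 years = 2431 d
v = L / t = 827 / 2431 = 0.3402 m/d
K = v · n / i = 0.3402 × 0.11 / 0.019 = 1.97 m/d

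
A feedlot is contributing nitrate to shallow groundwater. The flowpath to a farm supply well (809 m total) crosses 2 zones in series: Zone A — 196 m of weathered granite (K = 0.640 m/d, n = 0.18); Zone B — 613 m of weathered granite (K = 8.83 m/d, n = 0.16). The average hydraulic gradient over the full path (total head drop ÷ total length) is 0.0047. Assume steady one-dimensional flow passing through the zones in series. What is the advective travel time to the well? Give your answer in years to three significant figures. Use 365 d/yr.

36.1 years

Steady 1-D flow in series ⇒ the Darcy flux q is identical in every zone and the zone head losses add (resistances L/K in series).
Σ(L/K) = 196/0.640 + 613/8.83 = 306.3 + 69.42 = 375.7 d
K_eq = L_total / Σ(L/K) = 809 / 375.7 = 2.153 m/d
q = K_eq · i = 2.153 × 0.0047 = 0.01012 m/d (same in every zone)
Zone A: v = q/n = 0.01012/0.18 = 0.05623 m/d → t_A = 196/0.05623 = 3486 d
Zone B: v = q/n = 0.01012/0.16 = 0.06326 m/d → t_B = 613/0.06326 = 9690 d
Total t = 3486 + 9690 = 13180 d
   = 13180 / 365 = 36.1 yr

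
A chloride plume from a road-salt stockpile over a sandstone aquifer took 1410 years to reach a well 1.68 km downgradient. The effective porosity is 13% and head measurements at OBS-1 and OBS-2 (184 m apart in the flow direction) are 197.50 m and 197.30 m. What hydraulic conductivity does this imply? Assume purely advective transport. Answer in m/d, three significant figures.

0.390 m/d

Hydraulic gradient i = (197.50 − 197.30) / 184 = 0.20 / 184 = 0.001087
t = 1410 years = 514700 d
L = 1.68 km = 1680 m
v = L / t = 1680 / 514700 = 0.003264 m/d
K = v · n / i = 0.003264 × 0.13 / 0.001087 = 0.390 m/d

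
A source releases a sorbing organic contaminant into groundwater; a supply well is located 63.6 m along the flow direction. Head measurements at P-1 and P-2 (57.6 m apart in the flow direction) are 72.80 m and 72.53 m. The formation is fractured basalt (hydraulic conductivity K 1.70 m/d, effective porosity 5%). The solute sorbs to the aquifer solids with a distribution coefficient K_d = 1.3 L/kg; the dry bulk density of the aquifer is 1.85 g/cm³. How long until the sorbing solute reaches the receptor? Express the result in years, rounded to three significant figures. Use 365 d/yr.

Hydraulic gradient i = (72.80 − 72.53) / 57.6 = 0.27 / 57.6 = 0.004688
q = Ki = 1.70 × 0.004688 = 0.007969 m/d
v_s = q/n_e = 0.007969/0.05 = 0.1594 m/d
Retardation R = 1 + ρ_b·K_d/n = 1 + 1.85×1.3/0.05 = 49.10
Contaminant velocity v_c = v/R = 0.1594/49.10 = 0.003246 m/d
t = L/v_c = 63.6/0.003246 = 19590 d
   = 19590/365 = 53.7 yr

53.7 years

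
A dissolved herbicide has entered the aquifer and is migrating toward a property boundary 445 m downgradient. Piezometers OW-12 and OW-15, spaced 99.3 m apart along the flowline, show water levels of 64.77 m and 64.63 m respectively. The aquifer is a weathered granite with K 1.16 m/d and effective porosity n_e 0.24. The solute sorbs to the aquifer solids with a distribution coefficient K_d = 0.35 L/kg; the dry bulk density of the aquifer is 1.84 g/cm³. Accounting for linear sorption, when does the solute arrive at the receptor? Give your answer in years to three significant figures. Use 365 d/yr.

659 years

Hydraulic gradient i = (64.77 − 64.63) / 99.3 = 0.14 / 99.3 = 0.001410
Darcy flux q = K·i = 1.16 × 0.001410 = 0.001635 m/d
Seepage velocity v = q / n = 0.001635 / 0.24 = 0.006814 m/d
Retardation R = 1 + ρ_b·K_d/n = 1 + 1.84×0.35/0.24 = 3.683
Contaminant velocity v_c = v/R = 0.006814/3.683 = 0.001850 m/d
t = L/v_c = 445/0.001850 = 240500 d
   = 240500/365 = 659 yr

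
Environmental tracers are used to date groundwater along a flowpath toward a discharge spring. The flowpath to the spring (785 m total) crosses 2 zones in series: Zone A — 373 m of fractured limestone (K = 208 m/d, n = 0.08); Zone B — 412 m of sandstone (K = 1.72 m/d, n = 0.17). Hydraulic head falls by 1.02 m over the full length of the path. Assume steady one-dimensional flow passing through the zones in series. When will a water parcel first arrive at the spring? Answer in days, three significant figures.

Steady 1-D flow in series ⇒ the Darcy flux q is identical in every zone and the zone head losses add (resistances L/K in series).
Σ(L/K) = 373/208 + 412/1.72 = 1.793 + 239.5 = 241.3 d
q = ΔH / Σ(L/K) = 1.02 / 241.3 = 0.004227 m/d (same in every zone)
Zone A: v = q/n = 0.004227/0.08 = 0.05283 m/d → t_A = 373/0.05283 = 7060 d
Zone B: v = q/n = 0.004227/0.17 = 0.02486 m/d → t_B = 412/0.02486 = 16570 d
Total t = 7060 + 16570 = 23630 d

23600 days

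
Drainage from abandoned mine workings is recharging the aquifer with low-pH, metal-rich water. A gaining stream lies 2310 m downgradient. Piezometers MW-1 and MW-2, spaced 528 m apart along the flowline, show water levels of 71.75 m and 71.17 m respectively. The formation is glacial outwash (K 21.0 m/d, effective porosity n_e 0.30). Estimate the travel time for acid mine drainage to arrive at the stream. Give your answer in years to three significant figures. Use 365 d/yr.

82.3 years

Hydraulic gradient i = (71.75 − 71.17) / 528 = 0.58 / 528 = 0.001098
Specific discharge q = 21.0 × 0.001098 = 0.02307 m/d
v_s = q/n_e = 0.02307/0.30 = 0.07689 m/d
t = L / v = 2310 / 0.07689 = 30040 d
   = 30040 / 365 = 82.3 yr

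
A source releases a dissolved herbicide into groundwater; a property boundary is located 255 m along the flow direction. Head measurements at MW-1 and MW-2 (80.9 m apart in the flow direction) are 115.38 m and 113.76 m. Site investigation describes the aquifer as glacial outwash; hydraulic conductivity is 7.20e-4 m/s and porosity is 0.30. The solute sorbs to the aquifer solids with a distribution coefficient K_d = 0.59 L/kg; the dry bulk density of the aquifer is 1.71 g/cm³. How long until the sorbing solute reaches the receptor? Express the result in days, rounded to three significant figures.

268 days

Hydraulic gradient i = (115.38 − 113.76) / 80.9 = 1.62 / 80.9 = 0.02002
K = 7.20e-4 m/s × 86400 s/d = 62.21 m/d
Darcy flux q = K·i = 62.21 × 0.02002 = 1.246 m/d
Average linear velocity = 1.246 / 0.30 = 4.152 m/d
Retardation R = 1 + ρ_b·K_d/n = 1 + 1.71×0.59/0.30 = 4.363
Contaminant velocity v_c = v/R = 4.152/4.363 = 0.9517 m/d
t = L/v_c = 255/0.9517 = 267.9 d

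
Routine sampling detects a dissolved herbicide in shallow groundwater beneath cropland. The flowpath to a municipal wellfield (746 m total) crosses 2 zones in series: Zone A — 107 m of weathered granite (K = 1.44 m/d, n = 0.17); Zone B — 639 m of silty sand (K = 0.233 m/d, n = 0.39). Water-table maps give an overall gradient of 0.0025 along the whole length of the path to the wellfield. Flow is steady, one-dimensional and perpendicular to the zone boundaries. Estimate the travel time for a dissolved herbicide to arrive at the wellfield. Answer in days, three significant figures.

404000 days

Continuity: the same q passes through each zone, so ΔH = q·Σ(L_j/K_j) — the zones act as resistances in series.
Σ(L/K) = 107/1.44 + 639/0.233 = 74.31 + 2742 = 2817 d
K_eq = L_total / Σ(L/K) = 746 / 2817 = 0.2648 m/d
q = K_eq · i = 0.2648 × 0.0025 = 6.621e-4 m/d (same in every zone)
Zone A: v = q/n = 6.621e-4/0.17 = 0.003895 m/d → t_A = 107/0.003895 = 27470 d
Zone B: v = q/n = 6.621e-4/0.39 = 0.001698 m/d → t_B = 639/0.001698 = 376400 d
Total t = 27470 + 376400 = 403900 d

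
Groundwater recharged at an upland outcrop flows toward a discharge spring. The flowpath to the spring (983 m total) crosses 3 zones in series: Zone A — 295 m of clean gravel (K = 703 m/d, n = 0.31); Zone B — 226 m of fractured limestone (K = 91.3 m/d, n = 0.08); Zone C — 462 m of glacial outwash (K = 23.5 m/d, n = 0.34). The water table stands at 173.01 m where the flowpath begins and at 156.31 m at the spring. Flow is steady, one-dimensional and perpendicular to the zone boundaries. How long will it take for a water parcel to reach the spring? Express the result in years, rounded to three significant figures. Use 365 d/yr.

Total head drop ΔH = 173.01 − 156.31 = 16.70 m
Continuity: the same q passes through each zone, so ΔH = q·Σ(L_j/K_j) — the zones act as resistances in series.
Σ(L/K) = 295/703 + 226/91.3 + 462/23.5 = 0.4196 + 2.475 + 19.66 = 22.55 d
q = ΔH / Σ(L/K) = 16.70 / 22.55 = 0.7404 m/d (same in every zone)
Zone A: v = q/n = 0.7404/0.31 = 2.388 m/d → t_A = 295/2.388 = 123.5 d
Zone B: v = q/n = 0.7404/0.08 = 9.255 m/d → t_B = 226/9.255 = 24.42 d
Zone C: v = q/n = 0.7404/0.34 = 2.178 m/d → t_C = 462/2.178 = 212.1 d
Total t = 123.5 + 24.42 + 212.1 = 360.1 d
   = 360.1 / 365 = 0.987 yr

0.987 years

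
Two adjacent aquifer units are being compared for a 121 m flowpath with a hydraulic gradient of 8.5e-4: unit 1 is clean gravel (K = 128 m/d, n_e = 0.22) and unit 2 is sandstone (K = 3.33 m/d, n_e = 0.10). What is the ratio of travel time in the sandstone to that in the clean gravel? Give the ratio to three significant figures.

Unit 1 (clean gravel): v = 128×8.5e-4/0.22 = 0.4945 m/d, t = 121/0.4945 = 244.7 d
Unit 2 (sandstone): v = 3.33×8.5e-4/0.10 = 0.02831 m/d, t = 121/0.02831 = 4275 d
t(sandstone) / t(clean gravel) = 4275/244.7 = 17.5

17.5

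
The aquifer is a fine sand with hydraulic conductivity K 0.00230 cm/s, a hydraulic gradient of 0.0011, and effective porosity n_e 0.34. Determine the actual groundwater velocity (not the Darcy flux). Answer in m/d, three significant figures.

0.00643 m/d

K = 0.00230 cm/s × 864 = 1.987 m/d
Darcy flux q = K·i = 1.987 × 0.0011 = 0.002186 m/d
Seepage velocity v = q / n = 0.002186 / 0.34 = 0.006429 m/d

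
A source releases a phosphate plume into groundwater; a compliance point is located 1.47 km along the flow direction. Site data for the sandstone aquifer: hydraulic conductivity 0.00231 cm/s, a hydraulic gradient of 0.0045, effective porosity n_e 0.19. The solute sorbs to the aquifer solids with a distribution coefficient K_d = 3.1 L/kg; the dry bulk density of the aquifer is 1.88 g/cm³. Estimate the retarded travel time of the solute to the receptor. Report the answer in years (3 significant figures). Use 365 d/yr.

K = 0.00231 cm/s × 864 = 1.996 m/d
Specific discharge q = 1.996 × 0.0045 = 0.008981 m/d
v_s = q/n_e = 0.008981/0.19 = 0.04727 m/d
Retardation R = 1 + ρ_b·K_d/n = 1 + 1.88×3.1/0.19 = 31.67
Contaminant velocity v_c = v/R = 0.04727/31.67 = 0.001492 m/d
L = 1.47 km = 1470 m
t = L/v_c = 1470/0.001492 = 985000 d
   = 985000/365 = 2700 yr

2700 years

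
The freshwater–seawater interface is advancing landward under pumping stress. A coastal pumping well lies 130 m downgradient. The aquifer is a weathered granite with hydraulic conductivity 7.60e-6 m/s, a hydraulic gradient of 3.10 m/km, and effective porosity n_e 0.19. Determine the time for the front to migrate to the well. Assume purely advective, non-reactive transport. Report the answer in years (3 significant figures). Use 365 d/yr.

K = 7.60e-6 m/s × 86400 s/d = 0.6566 m/d
q = Ki = 0.6566 × 0.0031 = 0.002036 m/d
v_s = q/n_e = 0.002036/0.19 = 0.01071 m/d
t = L / v = 130 / 0.01071 = 12130 d
   = 12130 / 365 = 33.2 yr

33.2 years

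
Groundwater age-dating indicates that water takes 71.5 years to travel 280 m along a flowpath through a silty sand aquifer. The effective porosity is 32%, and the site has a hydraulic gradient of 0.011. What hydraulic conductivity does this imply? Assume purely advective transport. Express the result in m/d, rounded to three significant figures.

t = 71.5 years = 26100 d
v = L / t = 280 / 26100 = 0.01073 m/d
K = v · n / i = 0.01073 × 0.32 / 0.011 = 0.312 m/d

0.312 m/d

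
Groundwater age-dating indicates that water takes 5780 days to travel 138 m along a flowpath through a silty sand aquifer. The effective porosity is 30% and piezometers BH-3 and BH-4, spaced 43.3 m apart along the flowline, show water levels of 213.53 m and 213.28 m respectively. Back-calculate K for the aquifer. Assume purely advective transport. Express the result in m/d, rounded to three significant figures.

Hydraulic gradient i = (213.53 − 213.28) / 43.3 = 0.25 / 43.3 = 0.005774
v = L / t = 138 / 5780 = 0.02388 m/d
K = v · n / i = 0.02388 × 0.30 / 0.005774 = 1.24 m/d

1.24 m/d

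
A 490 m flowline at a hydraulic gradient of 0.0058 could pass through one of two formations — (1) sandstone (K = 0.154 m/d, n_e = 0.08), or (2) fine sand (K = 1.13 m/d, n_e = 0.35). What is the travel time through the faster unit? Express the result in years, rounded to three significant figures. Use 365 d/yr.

Unit 1 (sandstone): v = 0.154×0.0058/0.08 = 0.01117 m/d, t = 490/0.01117 = 43890 d
Unit 2 (fine sand): v = 1.13×0.0058/0.35 = 0.01873 m/d, t = 490/0.01873 = 26170 d
Faster: 26170 d / 365 = 71.7 yr

71.7 years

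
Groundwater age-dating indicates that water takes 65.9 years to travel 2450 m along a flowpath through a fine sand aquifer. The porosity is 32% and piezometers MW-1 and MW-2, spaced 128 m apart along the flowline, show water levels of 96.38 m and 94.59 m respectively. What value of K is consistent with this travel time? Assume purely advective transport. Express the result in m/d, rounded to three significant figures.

2.33 m/d

Hydraulic gradient i = (96.38 − 94.59) / 128 = 1.79 / 128 = 0.01398
t = 65.9 years = 24050 d
v = L / t = 2450 / 24050 = 0.1019 m/d
K = v · n / i = 0.1019 × 0.32 / 0.01398 = 2.33 m/d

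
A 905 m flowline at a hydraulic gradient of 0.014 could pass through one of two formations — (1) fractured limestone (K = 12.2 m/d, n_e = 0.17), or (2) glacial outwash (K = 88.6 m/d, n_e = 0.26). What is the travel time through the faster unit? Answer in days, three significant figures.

Unit 1 (fractured limestone): v = 12.2×0.014/0.17 = 1.005 m/d, t = 905/1.005 = 900.8 d
Unit 2 (glacial outwash): v = 88.6×0.014/0.26 = 4.771 m/d, t = 905/4.771 = 189.7 d
Faster unit: t = 190 d

190 days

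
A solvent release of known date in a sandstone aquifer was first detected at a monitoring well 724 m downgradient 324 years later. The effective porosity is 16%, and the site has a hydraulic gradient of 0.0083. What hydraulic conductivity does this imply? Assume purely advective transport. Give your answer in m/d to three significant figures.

0.118 m/d

t = 324 years = 118300 d
v = L / t = 724 / 118300 = 0.006122 m/d
K = v · n / i = 0.006122 × 0.16 / 0.0083 = 0.118 m/d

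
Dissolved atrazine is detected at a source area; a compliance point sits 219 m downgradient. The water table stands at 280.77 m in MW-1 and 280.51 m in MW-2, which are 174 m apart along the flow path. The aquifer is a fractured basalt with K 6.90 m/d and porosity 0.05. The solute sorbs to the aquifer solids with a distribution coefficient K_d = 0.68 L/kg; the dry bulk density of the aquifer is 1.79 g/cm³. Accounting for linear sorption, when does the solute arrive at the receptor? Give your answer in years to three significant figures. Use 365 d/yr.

73.7 years

Hydraulic gradient i = (280.77 − 280.51) / 174 = 0.26 / 174 = 0.001494
Darcy flux q = K·i = 6.90 × 0.001494 = 0.01031 m/d
Seepage velocity v = q / n = 0.01031 / 0.05 = 0.2062 m/d
Retardation R = 1 + ρ_b·K_d/n = 1 + 1.79×0.68/0.05 = 25.34
Contaminant velocity v_c = v/R = 0.2062/25.34 = 0.008136 m/d
t = L/v_c = 219/0.008136 = 26920 d
   = 26920/365 = 73.7 yr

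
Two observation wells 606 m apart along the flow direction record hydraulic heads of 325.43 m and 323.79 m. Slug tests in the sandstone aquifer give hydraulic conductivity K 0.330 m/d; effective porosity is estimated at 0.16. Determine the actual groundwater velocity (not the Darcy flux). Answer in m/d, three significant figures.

0.00558 m/d

Hydraulic gradient i = (325.43 − 323.79) / 606 = 1.64 / 606 = 0.002706
Darcy flux q = K·i = 0.330 × 0.002706 = 8.931e-4 m/d
Average linear velocity = 8.931e-4 / 0.16 = 0.005582 m/d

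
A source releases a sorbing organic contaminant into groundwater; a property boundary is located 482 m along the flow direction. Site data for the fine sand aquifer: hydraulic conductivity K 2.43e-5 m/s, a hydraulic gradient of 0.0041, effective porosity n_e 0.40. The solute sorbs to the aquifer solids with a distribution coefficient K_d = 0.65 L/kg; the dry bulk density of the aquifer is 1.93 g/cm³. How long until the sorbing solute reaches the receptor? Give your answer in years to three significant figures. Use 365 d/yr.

254 years

K = 2.43e-5 m/s × 86400 s/d = 2.100 m/d
Specific discharge q = 2.100 × 0.0041 = 0.008608 m/d
Seepage velocity v = q / n = 0.008608 / 0.40 = 0.02152 m/d
Retardation R = 1 + ρ_b·K_d/n = 1 + 1.93×0.65/0.40 = 4.136
Contaminant velocity v_c = v/R = 0.02152/4.136 = 0.005203 m/d
t = L/v_c = 482/0.005203 = 92640 d
   = 92640/365 = 254 yr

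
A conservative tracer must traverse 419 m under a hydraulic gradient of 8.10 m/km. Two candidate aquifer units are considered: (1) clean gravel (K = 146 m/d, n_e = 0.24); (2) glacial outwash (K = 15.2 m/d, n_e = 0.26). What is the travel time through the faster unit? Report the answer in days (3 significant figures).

Unit 1 (clean gravel): v = 146×0.0081/0.24 = 4.927 m/d, t = 419/4.927 = 85.03 d
Unit 2 (glacial outwash): v = 15.2×0.0081/0.26 = 0.4735 m/d, t = 419/0.4735 = 884.8 d
Faster unit: t = 85.0 d

85.0 days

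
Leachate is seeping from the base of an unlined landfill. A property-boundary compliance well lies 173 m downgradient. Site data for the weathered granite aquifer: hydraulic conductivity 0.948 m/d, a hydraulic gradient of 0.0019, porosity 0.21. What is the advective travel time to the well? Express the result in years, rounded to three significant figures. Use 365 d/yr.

55.3 years

q = Ki = 0.948 × 0.0019 = 0.001801 m/d
Average linear velocity = 0.001801 / 0.21 = 0.008577 m/d
t = L / v = 173 / 0.008577 = 20170 d
   = 20170 / 365 = 55.3 yr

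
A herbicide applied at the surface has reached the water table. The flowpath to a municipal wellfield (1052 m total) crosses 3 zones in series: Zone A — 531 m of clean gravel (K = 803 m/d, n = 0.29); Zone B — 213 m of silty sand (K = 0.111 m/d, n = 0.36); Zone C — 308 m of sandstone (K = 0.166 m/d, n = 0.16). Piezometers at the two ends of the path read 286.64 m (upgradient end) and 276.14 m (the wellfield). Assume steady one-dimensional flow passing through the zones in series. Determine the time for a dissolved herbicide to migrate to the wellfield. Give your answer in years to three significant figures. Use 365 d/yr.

Total head drop ΔH = 286.64 − 276.14 = 10.50 m
Steady 1-D flow in series ⇒ the Darcy flux q is identical in every zone and the zone head losses add (resistances L/K in series).
Σ(L/K) = 531/803 + 213/0.111 + 308/0.166 = 0.6613 + 1919 + 1855 = 3775 d
q = ΔH / Σ(L/K) = 10.50 / 3775 = 0.002781 m/d (same in every zone)
Zone A: v = q/n = 0.002781/0.29 = 0.009591 m/d → t_A = 531/0.009591 = 55360 d
Zone B: v = q/n = 0.002781/0.36 = 0.007726 m/d → t_B = 213/0.007726 = 27570 d
Zone C: v = q/n = 0.002781/0.16 = 0.01738 m/d → t_C = 308/0.01738 = 17720 d
Total t = 55360 + 27570 + 17720 = 100600 d
   = 100600 / 365 = 276 yr

276 years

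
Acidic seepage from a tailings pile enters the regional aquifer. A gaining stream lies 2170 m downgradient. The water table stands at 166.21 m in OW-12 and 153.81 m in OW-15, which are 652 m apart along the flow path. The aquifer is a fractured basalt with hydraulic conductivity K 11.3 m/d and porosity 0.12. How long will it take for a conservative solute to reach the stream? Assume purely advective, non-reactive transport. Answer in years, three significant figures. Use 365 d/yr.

Hydraulic gradient i = (166.21 − 153.81) / 652 = 12.40 / 652 = 0.01902
Specific discharge q = 11.3 × 0.01902 = 0.2149 m/d
Seepage velocity v = q / n = 0.2149 / 0.12 = 1.791 m/d
t = L / v = 2170 / 1.791 = 1212 d
   = 1212 / 365 = 3.32 yr

3.32 years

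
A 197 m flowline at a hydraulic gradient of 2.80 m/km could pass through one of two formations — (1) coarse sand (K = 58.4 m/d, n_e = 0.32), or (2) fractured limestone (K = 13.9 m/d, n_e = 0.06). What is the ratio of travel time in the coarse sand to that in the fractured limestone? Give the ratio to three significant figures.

Unit 1 (coarse sand): v = 58.4×0.0028/0.32 = 0.5110 m/d, t = 197/0.5110 = 385.5 d
Unit 2 (fractured limestone): v = 13.9×0.0028/0.06 = 0.6487 m/d, t = 197/0.6487 = 303.7 d
t(coarse sand) / t(fractured limestone) = 385.5/303.7 = 1.27

1.27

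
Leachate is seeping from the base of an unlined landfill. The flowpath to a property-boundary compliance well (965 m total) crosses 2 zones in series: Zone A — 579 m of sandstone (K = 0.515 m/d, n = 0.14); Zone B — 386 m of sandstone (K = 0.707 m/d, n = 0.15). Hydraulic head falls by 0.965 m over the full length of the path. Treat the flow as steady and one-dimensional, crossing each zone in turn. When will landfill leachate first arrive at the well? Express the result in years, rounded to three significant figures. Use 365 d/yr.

659 years

Continuity: the same q passes through each zone, so ΔH = q·Σ(L_j/K_j) — the zones act as resistances in series.
Σ(L/K) = 579/0.515 + 386/0.707 = 1124 + 546.0 = 1670 d
q = ΔH / Σ(L/K) = 0.965 / 1670 = 5.778e-4 m/d (same in every zone)
Zone A: v = q/n = 5.778e-4/0.14 = 0.004127 m/d → t_A = 579/0.004127 = 140300 d
Zone B: v = q/n = 5.778e-4/0.15 = 0.003852 m/d → t_B = 386/0.003852 = 100200 d
Total t = 140300 + 100200 = 240500 d
   = 240500 / 365 = 659 yr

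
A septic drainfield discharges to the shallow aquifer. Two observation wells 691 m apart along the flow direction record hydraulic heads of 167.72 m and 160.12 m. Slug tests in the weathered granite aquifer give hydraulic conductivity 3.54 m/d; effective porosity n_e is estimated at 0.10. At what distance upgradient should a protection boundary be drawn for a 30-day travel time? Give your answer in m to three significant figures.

Hydraulic gradient i = (167.72 − 160.12) / 691 = 7.60 / 691 = 0.01100
q = Ki = 3.54 × 0.01100 = 0.03893 m/d
v = Ki/n = 3.54·0.01100/0.10 = 0.3893 m/d
L = v × T = 0.3893 × 30 = 11.68 m

11.7 m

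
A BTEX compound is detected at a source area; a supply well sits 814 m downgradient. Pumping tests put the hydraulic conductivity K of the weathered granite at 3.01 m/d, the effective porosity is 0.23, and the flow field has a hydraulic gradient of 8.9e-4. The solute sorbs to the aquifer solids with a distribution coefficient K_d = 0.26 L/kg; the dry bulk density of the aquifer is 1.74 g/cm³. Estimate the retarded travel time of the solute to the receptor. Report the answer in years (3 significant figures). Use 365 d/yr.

568 years

Specific discharge q = 3.01 × 8.9e-4 = 0.002679 m/d
Seepage velocity v = q / n = 0.002679 / 0.23 = 0.01165 m/d
Retardation R = 1 + ρ_b·K_d/n = 1 + 1.74×0.26/0.23 = 2.967
Contaminant velocity v_c = v/R = 0.01165/2.967 = 0.003926 m/d
t = L/v_c = 814/0.003926 = 207400 d
   = 207400/365 = 568 yr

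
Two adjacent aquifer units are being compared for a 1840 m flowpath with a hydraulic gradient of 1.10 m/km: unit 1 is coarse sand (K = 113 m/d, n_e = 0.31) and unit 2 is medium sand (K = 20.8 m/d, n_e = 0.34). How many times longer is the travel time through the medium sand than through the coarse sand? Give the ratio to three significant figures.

5.96

Unit 1 (coarse sand): v = 113×0.0011/0.31 = 0.4010 m/d, t = 1840/0.4010 = 4589 d
Unit 2 (medium sand): v = 20.8×0.0011/0.34 = 0.06729 m/d, t = 1840/0.06729 = 27340 d
t(medium sand) / t(coarse sand) = 27340/4589 = 5.96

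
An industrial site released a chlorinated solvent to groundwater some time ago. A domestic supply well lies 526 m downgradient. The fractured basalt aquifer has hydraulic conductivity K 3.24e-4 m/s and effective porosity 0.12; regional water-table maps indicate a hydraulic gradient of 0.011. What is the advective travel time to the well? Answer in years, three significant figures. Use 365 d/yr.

K = 3.24e-4 m/s × 86400 s/d = 27.99 m/d
q = Ki = 27.99 × 0.011 = 0.3079 m/d
v_s = q/n_e = 0.3079/0.12 = 2.566 m/d
t = L / v = 526 / 2.566 = 205.0 d
   = 205.0 / 365 = 0.562 yr

0.562 years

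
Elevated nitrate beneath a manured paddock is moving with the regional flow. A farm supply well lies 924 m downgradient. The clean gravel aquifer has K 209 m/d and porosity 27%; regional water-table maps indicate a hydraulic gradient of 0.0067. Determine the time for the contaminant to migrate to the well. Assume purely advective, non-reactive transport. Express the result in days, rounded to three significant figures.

q = Ki = 209 × 0.0067 = 1.400 m/d
Seepage velocity v = q / n = 1.400 / 0.27 = 5.186 m/d
t = L / v = 924 / 5.186 = 178.2 d

178 days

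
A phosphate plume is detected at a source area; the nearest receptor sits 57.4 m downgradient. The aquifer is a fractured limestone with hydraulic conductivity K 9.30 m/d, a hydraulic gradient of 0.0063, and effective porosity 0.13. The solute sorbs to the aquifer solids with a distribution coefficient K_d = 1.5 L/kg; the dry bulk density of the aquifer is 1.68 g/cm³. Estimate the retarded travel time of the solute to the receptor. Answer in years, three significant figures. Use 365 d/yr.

7.11 years

Specific discharge q = 9.30 × 0.0063 = 0.05859 m/d
Average linear velocity = 0.05859 / 0.13 = 0.4507 m/d
Retardation R = 1 + ρ_b·K_d/n = 1 + 1.68×1.5/0.13 = 20.38
Contaminant velocity v_c = v/R = 0.4507/20.38 = 0.02211 m/d
t = L/v_c = 57.4/0.02211 = 2596 d
   = 2596/365 = 7.11 yr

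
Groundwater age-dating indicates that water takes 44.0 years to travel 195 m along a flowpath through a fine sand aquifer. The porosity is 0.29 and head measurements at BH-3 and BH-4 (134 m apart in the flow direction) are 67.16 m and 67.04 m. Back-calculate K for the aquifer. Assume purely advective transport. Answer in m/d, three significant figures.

Hydraulic gradient i = (67.16 − 67.04) / 134 = 0.12 / 134 = 8.955e-4
t = 44.0 years = 16060 d
v = L / t = 195 / 16060 = 0.01214 m/d
K = v · n / i = 0.01214 × 0.29 / 8.955e-4 = 3.93 m/d

3.93 m/d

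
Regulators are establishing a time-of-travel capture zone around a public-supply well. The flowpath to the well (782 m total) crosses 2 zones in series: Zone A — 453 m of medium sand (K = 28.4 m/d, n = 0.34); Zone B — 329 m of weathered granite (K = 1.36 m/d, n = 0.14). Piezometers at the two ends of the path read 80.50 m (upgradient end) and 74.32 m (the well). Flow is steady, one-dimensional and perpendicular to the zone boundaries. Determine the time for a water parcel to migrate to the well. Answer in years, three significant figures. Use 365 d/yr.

22.9 years

Total head drop ΔH = 80.50 − 74.32 = 6.18 m
Continuity: the same q passes through each zone, so ΔH = q·Σ(L_j/K_j) — the zones act as resistances in series.
Σ(L/K) = 453/28.4 + 329/1.36 = 15.95 + 241.9 = 257.9 d
q = ΔH / Σ(L/K) = 6.18 / 257.9 = 0.02397 m/d (same in every zone)
Zone A: v = q/n = 0.02397/0.34 = 0.07049 m/d → t_A = 453/0.07049 = 6427 d
Zone B: v = q/n = 0.02397/0.14 = 0.1712 m/d → t_B = 329/0.1712 = 1922 d
Total t = 6427 + 1922 = 8348 d
   = 8348 / 365 = 22.9 yr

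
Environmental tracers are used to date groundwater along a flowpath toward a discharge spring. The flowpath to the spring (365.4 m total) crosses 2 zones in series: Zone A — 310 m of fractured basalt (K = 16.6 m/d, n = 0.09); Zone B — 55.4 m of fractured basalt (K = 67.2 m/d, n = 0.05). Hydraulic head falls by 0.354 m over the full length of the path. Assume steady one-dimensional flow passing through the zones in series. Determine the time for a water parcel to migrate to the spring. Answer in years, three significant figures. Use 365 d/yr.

4.63 years

Steady 1-D flow in series ⇒ the Darcy flux q is identical in every zone and the zone head losses add (resistances L/K in series).
Σ(L/K) = 310/16.6 + 55.4/67.2 = 18.67 + 0.8244 = 19.50 d
q = ΔH / Σ(L/K) = 0.354 / 19.50 = 0.01815 m/d (same in every zone)
Zone A: v = q/n = 0.01815/0.09 = 0.2017 m/d → t_A = 310/0.2017 = 1537 d
Zone B: v = q/n = 0.01815/0.05 = 0.3631 m/d → t_B = 55.4/0.3631 = 152.6 d
Total t = 1537 + 152.6 = 1689 d
   = 1689 / 365 = 4.63 yr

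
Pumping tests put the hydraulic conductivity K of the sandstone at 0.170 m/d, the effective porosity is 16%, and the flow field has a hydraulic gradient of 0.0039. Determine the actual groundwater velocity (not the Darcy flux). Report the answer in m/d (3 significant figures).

0.00414 m/d

Darcy flux q = K·i = 0.170 × 0.0039 = 6.630e-4 m/d
Average linear velocity = 6.630e-4 / 0.16 = 0.004144 m/d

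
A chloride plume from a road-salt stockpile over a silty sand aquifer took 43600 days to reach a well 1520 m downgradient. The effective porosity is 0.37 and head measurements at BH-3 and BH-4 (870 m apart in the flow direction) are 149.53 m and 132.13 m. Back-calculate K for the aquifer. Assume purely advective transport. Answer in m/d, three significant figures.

Hydraulic gradient i = (149.53 − 132.13) / 870 = 17.40 / 870 = 0.02000
v = L / t = 1520 / 43600 = 0.03486 m/d
K = v · n / i = 0.03486 × 0.37 / 0.02000 = 0.645 m/d

0.645 m/d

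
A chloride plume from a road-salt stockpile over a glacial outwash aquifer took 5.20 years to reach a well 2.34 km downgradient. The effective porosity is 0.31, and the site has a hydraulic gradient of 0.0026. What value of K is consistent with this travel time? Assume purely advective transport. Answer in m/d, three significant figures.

t = 5.20 years = 1898 d
L = 2.34 km = 2340 m
v = L / t = 2340 / 1898 = 1.233 m/d
K = v · n / i = 1.233 × 0.31 / 0.0026 = 147 m/d

147 m/d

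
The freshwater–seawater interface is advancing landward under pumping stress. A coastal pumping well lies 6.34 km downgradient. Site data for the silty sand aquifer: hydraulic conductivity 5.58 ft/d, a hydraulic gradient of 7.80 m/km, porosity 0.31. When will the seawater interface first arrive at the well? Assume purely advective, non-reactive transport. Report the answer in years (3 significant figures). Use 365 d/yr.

406 years

K = 5.58 ft/d × 0.3048 = 1.701 m/d
Specific discharge q = 1.701 × 0.0078 = 0.01327 m/d
Seepage velocity v = q / n = 0.01327 / 0.31 = 0.04279 m/d
L = 6.34 km = 6340 m
t = L / v = 6340 / 0.04279 = 148200 d
   = 148200 / 365 = 406 yr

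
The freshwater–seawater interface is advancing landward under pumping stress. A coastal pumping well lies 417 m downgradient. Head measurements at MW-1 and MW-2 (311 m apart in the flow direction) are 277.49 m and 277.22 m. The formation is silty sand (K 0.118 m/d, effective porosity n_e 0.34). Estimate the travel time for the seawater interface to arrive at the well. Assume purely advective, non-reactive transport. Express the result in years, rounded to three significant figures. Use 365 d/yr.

3790 years

Hydraulic gradient i = (277.49 − 277.22) / 311 = 0.27 / 311 = 8.682e-4
Darcy flux q = K·i = 0.118 × 8.682e-4 = 1.024e-4 m/d
v_s = q/n_e = 1.024e-4/0.34 = 3.013e-4 m/d
t = L / v = 417 / 3.013e-4 = 1.384e6 d
   = 1.384e6 / 365 = 3790 yr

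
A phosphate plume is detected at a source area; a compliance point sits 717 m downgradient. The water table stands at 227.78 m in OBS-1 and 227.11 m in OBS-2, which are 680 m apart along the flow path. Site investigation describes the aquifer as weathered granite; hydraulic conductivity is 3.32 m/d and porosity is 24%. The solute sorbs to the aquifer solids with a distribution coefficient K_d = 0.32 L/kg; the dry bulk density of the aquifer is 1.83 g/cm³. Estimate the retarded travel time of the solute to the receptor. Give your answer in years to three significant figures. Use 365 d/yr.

496 years

Hydraulic gradient i = (227.78 − 227.11) / 680 = 0.67 / 680 = 9.853e-4
Specific discharge q = 3.32 × 9.853e-4 = 0.003271 m/d
v = Ki/n = 3.32·9.853e-4/0.24 = 0.01363 m/d
Retardation R = 1 + ρ_b·K_d/n = 1 + 1.83×0.32/0.24 = 3.440
Contaminant velocity v_c = v/R = 0.01363/3.440 = 0.003962 m/d
t = L/v_c = 717/0.003962 = 181000 d
   = 181000/365 = 496 yr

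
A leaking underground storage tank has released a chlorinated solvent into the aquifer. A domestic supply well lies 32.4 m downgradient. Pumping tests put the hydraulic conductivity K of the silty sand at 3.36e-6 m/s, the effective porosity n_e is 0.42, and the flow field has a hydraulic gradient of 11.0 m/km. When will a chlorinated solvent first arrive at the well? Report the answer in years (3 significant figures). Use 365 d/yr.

K = 3.36e-6 m/s × 86400 s/d = 0.2903 m/d
q = Ki = 0.2903 × 0.011 = 0.003193 m/d
v_s = q/n_e = 0.003193/0.42 = 0.007603 m/d
t = L / v = 32.4 / 0.007603 = 4261 d
   = 4261 / 365 = 11.7 yr

11.7 years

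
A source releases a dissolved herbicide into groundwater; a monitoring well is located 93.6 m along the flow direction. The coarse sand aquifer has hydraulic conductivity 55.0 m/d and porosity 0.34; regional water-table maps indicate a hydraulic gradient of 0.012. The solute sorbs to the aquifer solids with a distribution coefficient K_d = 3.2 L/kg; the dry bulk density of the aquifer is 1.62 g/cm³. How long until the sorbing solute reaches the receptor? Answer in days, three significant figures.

783 days

Specific discharge q = 55.0 × 0.012 = 0.6600 m/d
v = Ki/n = 55.0·0.012/0.34 = 1.941 m/d
Retardation R = 1 + ρ_b·K_d/n = 1 + 1.62×3.2/0.34 = 16.25
Contaminant velocity v_c = v/R = 1.941/16.25 = 0.1195 m/d
t = L/v_c = 93.6/0.1195 = 783.4 d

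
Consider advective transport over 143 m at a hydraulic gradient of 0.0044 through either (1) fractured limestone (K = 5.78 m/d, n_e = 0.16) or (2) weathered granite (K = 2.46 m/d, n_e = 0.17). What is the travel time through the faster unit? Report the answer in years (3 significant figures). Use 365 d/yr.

2.46 years

Unit 1 (fractured limestone): v = 5.78×0.0044/0.16 = 0.1590 m/d, t = 143/0.1590 = 899.7 d
Unit 2 (weathered granite): v = 2.46×0.0044/0.17 = 0.06367 m/d, t = 143/0.06367 = 2246 d
Faster: 899.7 d / 365 = 2.46 yr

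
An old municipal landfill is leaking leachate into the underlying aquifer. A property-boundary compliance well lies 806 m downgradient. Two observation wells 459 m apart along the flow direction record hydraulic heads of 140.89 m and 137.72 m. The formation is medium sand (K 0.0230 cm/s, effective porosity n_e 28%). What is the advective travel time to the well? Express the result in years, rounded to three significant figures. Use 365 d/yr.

4.51 years

Hydraulic gradient i = (140.89 − 137.72) / 459 = 3.17 / 459 = 0.006906
K = 0.0230 cm/s × 864 = 19.87 m/d
q = Ki = 19.87 × 0.006906 = 0.1372 m/d
v_s = q/n_e = 0.1372/0.28 = 0.4902 m/d
t = L / v = 806 / 0.4902 = 1644 d
   = 1644 / 365 = 4.51 yr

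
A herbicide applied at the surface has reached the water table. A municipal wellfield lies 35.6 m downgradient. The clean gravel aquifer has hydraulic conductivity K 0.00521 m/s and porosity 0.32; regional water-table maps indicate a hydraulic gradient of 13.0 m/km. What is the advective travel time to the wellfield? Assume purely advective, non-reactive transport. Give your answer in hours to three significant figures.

46.7 hours

K = 0.00521 m/s × 86400 s/d = 450.1 m/d
q = Ki = 450.1 × 0.013 = 5.852 m/d
v = Ki/n = 450.1·0.013/0.32 = 18.29 m/d
t = L / v = 35.6 / 18.29 = 1.947 d
   = 1.947 × 24 = 46.7 h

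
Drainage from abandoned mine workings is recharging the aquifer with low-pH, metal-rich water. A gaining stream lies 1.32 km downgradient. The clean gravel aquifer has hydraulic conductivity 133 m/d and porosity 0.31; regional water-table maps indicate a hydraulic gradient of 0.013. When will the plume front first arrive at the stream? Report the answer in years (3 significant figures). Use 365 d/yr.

Specific discharge q = 133 × 0.013 = 1.729 m/d
v = Ki/n = 133·0.013/0.31 = 5.577 m/d
L = 1.32 km = 1320 m
t = L / v = 1320 / 5.577 = 236.7 d
   = 236.7 / 365 = 0.648 yr

0.648 years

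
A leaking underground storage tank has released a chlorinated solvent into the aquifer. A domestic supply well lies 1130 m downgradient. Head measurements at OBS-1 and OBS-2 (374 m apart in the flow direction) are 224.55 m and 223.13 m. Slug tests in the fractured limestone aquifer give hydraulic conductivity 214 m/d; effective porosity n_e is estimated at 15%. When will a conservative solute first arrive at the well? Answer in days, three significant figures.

Hydraulic gradient i = (224.55 − 223.13) / 374 = 1.42 / 374 = 0.003797
Specific discharge q = 214 × 0.003797 = 0.8125 m/d
Seepage velocity v = q / n = 0.8125 / 0.15 = 5.417 m/d
t = L / v = 1130 / 5.417 = 208.6 d

209 days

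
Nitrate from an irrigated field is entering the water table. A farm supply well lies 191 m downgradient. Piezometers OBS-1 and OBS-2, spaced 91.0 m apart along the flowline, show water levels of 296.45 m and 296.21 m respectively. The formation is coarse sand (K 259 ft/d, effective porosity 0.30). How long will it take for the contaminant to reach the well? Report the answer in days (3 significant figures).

275 days

Hydraulic gradient i = (296.45 − 296.21) / 91.0 = 0.24 / 91.0 = 0.002637
K = 259 ft/d × 0.3048 = 78.94 m/d
Specific discharge q = 78.94 × 0.002637 = 0.2082 m/d
Average linear velocity = 0.2082 / 0.30 = 0.6940 m/d
t = L / v = 191 / 0.6940 = 275.2 d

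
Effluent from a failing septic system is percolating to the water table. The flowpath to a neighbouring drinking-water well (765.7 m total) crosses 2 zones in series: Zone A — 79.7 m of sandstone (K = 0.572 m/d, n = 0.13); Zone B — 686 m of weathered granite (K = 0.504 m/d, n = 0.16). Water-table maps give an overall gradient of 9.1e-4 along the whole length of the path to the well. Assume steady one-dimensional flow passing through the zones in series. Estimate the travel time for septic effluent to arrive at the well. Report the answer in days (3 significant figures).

259000 days

Steady 1-D flow in series ⇒ the Darcy flux q is identical in every zone and the zone head losses add (resistances L/K in series).
Σ(L/K) = 79.7/0.572 + 686/0.504 = 139.3 + 1361 = 1500 d
K_eq = L_total / Σ(L/K) = 765.7 / 1500 = 0.5103 m/d
q = K_eq · i = 0.5103 × 9.1e-4 = 4.644e-4 m/d (same in every zone)
Zone A: v = q/n = 4.644e-4/0.13 = 0.003572 m/d → t_A = 79.7/0.003572 = 22310 d
Zone B: v = q/n = 4.644e-4/0.16 = 0.002902 m/d → t_B = 686/0.002902 = 236400 d
Total t = 22310 + 236400 = 258700 d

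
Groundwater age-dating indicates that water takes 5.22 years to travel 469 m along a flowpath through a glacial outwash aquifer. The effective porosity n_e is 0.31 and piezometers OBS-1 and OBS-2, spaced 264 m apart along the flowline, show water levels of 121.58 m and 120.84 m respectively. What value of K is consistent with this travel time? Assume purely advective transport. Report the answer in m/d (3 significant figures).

Hydraulic gradient i = (121.58 − 120.84) / 264 = 0.74 / 264 = 0.002803
t = 5.22 years = 1905 d
v = L / t = 469 / 1905 = 0.2462 m/d
K = v · n / i = 0.2462 × 0.31 / 0.002803 = 27.2 m/d

27.2 m/d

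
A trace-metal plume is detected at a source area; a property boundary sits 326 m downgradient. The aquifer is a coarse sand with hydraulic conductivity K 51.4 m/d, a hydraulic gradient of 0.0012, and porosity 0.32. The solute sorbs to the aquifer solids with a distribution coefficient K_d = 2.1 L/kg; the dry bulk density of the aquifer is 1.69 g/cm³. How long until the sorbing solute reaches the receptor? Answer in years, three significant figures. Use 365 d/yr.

56.0 years

q = Ki = 51.4 × 0.0012 = 0.06168 m/d
v = Ki/n = 51.4·0.0012/0.32 = 0.1927 m/d
Retardation R = 1 + ρ_b·K_d/n = 1 + 1.69×2.1/0.32 = 12.09
Contaminant velocity v_c = v/R = 0.1927/12.09 = 0.01594 m/d
t = L/v_c = 326/0.01594 = 20450 d
   = 20450/365 = 56.0 yr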